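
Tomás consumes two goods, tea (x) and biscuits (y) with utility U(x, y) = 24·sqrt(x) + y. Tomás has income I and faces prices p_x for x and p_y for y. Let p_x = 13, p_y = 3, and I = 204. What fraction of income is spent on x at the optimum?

share on x = 0.4887

MU_x = 12/√x, MU_y = 1. Tangency: 12/√x = p_x/p_y.
Solve: √x = 12·p_y/p_x, so x*(p_x,p_y) = (12·p_y/p_x)², and y* = (I − p_x·x*)/p_y.
Plugging in: x* = (12·3/13)² = 7.6686, y* = 34.7692.
Expenditure on x: 13·7.6686 = 99.6923; share = 0.4887.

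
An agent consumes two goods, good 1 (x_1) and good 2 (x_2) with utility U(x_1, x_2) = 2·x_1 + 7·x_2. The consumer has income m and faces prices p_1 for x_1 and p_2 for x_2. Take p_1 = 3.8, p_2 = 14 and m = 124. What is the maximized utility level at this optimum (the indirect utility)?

V = 65.2632

Perfect substitutes: compare marginal utility per dollar. 2/p_1 vs 7/p_2 → 0.5263 vs 0.5.
x_1 gives more utility per dollar, so spend all income on x_1: x_1* = m/p_1, x_2* = 0.
Numerically: x_1* = 32.6316, x_2* = 0.
Utility at the optimum: U(32.6316, 0) = 65.2632.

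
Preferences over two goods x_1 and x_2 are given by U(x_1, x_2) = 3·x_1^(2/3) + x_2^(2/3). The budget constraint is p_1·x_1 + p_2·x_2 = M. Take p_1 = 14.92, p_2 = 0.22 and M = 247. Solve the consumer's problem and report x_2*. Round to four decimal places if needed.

From the CES first-order condition, 3·(x_2/x_1)^(1/3) = p_1/p_2.
Solve for the ratio: x_2/x_1 = [(1/3)·p_1/p_2]^(3).
Substitute x_2 = (x_2/x_1)·x_1 into the budget: x_1* = M/(p_1 + p_2·(x_2/x_1)).
Numerically x_2/x_1 = 11552.465036, so x_1* = 247/(14.92 + 0.22·11552.465036) = 0.0966 and x_2* = 11552.465036·0.0966 = 1116.1748.

x_2* = 1116.1748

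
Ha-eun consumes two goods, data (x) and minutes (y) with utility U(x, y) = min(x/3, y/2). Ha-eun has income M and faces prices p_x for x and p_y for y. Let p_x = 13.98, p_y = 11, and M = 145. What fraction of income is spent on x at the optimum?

share on x = 0.6559

Leontief preferences: the optimum is at the kink where x/3 = y/2, i.e. y = (2/3)·x.
Budget: p_x·x + p_y·(2/3)·x = M, so (3·p_x + 2·p_y)·x = 3·M.
Demand: x*(p_x,p_y,M) = 3·M/(3·p_x + 2·p_y), y* = 2·M/(3·p_x + 2·p_y).
Here 3·13.98 + 2·11 = 63.94, giving x* = 6.8033 and y* = 4.5355.
Expenditure on x: 13.98·6.8033 = 95.1095; share = 0.6559.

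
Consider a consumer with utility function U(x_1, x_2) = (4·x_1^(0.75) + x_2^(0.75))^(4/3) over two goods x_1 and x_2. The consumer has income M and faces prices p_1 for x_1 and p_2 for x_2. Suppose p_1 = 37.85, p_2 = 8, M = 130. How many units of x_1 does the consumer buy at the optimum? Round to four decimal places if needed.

x_1* = 2.4295

Substitute x_2 = (x_2/x_1)·x_1 into the budget: x_1* = M/(p_1 + p_2·(x_2/x_1)).
Numerically x_2/x_1 = 1.957328, so x_1* = 130/(37.85 + 8·1.957328) = 2.4295.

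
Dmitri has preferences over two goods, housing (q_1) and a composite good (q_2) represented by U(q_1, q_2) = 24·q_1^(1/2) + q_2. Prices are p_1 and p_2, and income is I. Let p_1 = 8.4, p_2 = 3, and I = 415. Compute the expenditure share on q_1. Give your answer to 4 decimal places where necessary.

Solve: √q_1 = 12·p_2/p_1, so q_1*(p_1,p_2) = (12·p_2/p_1)², and q_2* = (I − p_1·q_1*)/p_2.
Plugging in: q_1* = (12·3/8.4)² = 18.3673, q_2* = 86.9048.
Expenditure on q_1: 8.4·18.3673 = 154.2857; share = 0.3718.

share on q_1 = 0.3718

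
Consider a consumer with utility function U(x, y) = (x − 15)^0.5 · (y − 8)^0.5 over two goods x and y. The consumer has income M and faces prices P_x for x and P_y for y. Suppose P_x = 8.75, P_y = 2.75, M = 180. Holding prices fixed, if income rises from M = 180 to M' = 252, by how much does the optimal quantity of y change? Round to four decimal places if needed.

After buying the subsistence bundle (15, 8), a share 0.5 of the remaining income goes to x: x* = 15 + 0.5·(M − 15P_x − 8P_y)/P_x.
Discretionary income = 180 − 15·8.75 − 8·2.75 = 26.75; y* = 8 + 0.5·26.75/2.75 = 12.8636.
At M' = 252: y* = 25.9545. Change: 25.9545 − 12.8636 = 13.0909.

Δy* = 13.0909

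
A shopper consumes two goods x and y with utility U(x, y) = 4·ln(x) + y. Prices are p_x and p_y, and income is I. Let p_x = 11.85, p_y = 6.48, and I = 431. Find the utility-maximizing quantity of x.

x* = 2.1873

Set MRS = p_x/p_y: (4/x)/1 = p_x/p_y.
So x*(p_x,p_y) = 4·p_y/p_x, independent of income; and y* = (I − 4·p_y)/p_y.
At the given prices: x* = 4·6.48/11.85 = 2.1873.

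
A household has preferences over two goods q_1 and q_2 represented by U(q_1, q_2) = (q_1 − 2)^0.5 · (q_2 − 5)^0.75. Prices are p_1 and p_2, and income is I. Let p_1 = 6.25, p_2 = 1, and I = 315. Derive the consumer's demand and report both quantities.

q_1* = 21.04, q_2* = 183.5

MRS = (2/3)·(q_2−5)/(q_1−2). Tangency with p_1/p_2 gives q_2−5 = (3/2)·(p_1/p_2)·(q_1−2).
Substituting into the budget: q_1* = 2 + 0.4·(I − 2·p_1 − 5·p_2)/p_1, and q_2* = 5 + 0.6·(…)/p_2.
Discretionary income = 315 − 2·6.25 − 5·1 = 297.5; q_1* = 2 + 0.4·297.5/6.25 = 21.04; q_2* = 5 + 0.6·297.5/1 = 183.5.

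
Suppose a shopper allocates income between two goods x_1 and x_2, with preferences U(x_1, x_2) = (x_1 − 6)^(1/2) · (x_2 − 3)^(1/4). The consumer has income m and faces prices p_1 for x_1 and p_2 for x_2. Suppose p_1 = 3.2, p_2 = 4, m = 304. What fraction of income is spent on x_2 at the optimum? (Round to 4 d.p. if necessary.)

Substituting into the budget: x_1* = 6 + 2/3·(m − 6·p_1 − 3·p_2)/p_1, and x_2* = 3 + 1/3·(…)/p_2.
Discretionary income = 304 − 6·3.2 − 3·4 = 272.8; x_1* = 6 + 2/3·272.8/3.2 = 62.8333; x_2* = 3 + 1/3·272.8/4 = 25.7333.
Expenditure on x_2: 4·25.7333 = 102.9333; share = 0.3386.

share on x_2 = 0.3386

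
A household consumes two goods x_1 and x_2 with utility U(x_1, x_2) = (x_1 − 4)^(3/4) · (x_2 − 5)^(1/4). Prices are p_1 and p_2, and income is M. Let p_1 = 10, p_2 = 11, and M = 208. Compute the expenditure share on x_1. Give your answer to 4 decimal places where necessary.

MRS = 3·(x_2−5)/(x_1−4). Tangency with p_1/p_2 gives x_2−5 = (1/3)·(p_1/p_2)·(x_1−4).
Substituting into the budget: x_1* = 4 + 0.75·(M − 4·p_1 − 5·p_2)/p_1, and x_2* = 5 + 0.25·(…)/p_2.
Discretionary income = 208 − 4·10 − 5·11 = 113; x_1* = 4 + 0.75·113/10 = 12.475; x_2* = 5 + 0.25·113/11 = 7.5682.
Expenditure on x_1: 10·12.475 = 124.75; share = 0.5998.

share on x_1 = 0.5998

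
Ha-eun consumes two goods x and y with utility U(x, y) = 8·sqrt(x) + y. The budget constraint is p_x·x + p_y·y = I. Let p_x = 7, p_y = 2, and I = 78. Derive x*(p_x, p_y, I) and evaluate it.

Set MRS = p_x/p_y: 4·x^(−1/2) = p_x/p_y.
Thus x* = (4·p_y/p_x)² — independent of I — with the rest of income spent on y.
Plugging in: x* = (4·2/7)² = 1.3061.

x* = 1.3061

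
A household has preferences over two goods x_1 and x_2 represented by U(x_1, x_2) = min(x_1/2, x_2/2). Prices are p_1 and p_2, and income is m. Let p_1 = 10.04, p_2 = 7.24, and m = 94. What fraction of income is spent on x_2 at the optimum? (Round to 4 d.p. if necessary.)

share on x_2 = 0.419

With perfect complements, no substitution: consume in ratio x_1:x_2 = 2:2.
Budget: p_1·x_1 + p_2·x_1 = m, so (2·p_1 + 2·p_2)·x_1 = 2·m.
Demand: x_1*(p_1,p_2,m) = 2·m/(2·p_1 + 2·p_2), x_2* = 2·m/(2·p_1 + 2·p_2).
Here 2·10.04 + 2·7.24 = 34.56, giving x_1* = 5.4398 and x_2* = 5.4398.
Expenditure on x_2: 7.24·5.4398 = 39.3843; share = 0.419.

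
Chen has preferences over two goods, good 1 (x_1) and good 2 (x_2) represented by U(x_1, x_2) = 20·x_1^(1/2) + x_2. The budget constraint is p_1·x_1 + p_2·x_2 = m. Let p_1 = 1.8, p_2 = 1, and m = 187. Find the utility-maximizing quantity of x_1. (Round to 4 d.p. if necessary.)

x_1* = 30.8642

Set MRS = p_1/p_2: 10·x_1^(−1/2) = p_1/p_2.
Thus x_1* = (10·p_2/p_1)² — independent of m — with the rest of income spent on x_2.
Plugging in: x_1* = (10·1/1.8)² = 30.8642.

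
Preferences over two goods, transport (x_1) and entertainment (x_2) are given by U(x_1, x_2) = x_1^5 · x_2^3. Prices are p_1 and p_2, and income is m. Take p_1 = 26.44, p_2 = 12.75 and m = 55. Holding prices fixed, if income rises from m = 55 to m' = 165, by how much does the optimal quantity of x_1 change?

Δx_1* = 2.6002

Demand: x_1*(p_1,p_2,m) = 0.625·m/p_1 and x_2* = 0.375·m/p_2.
At p_1=26.44, p_2=12.75, m=55: x_1* = 0.625·55/26.44 = 1.3001.
At m' = 165: x_1* = 3.9003. Change: 3.9003 − 1.3001 = 2.6002.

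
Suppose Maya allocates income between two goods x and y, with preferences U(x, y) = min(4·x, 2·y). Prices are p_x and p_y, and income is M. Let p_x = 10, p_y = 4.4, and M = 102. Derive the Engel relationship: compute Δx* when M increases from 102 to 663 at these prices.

Leontief preferences: the optimum is at the kink where x/2 = y/4, i.e. y = 2·x.
Budget: p_x·x + p_y·2·x = M, so (2·p_x + 4·p_y)·x = 2·M.
Demand: x*(p_x,p_y,M) = 2·M/(2·p_x + 4·p_y), y* = 4·M/(2·p_x + 4·p_y).
Here 2·10 + 4·4.4 = 37.6, giving x* = 5.4255.
At M' = 663: x* = 35.266. Change: 35.266 − 5.4255 = 29.8404.

Δx* = 29.8404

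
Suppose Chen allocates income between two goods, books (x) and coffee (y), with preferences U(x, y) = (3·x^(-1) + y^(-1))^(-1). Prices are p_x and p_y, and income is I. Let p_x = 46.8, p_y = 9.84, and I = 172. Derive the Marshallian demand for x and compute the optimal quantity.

MRS = MU_x/MU_y = 3·(y/x)^(2). Set equal to p_x/p_y.
Hence y/x = ((1/3)·p_x/p_y)^(1/(2)), i.e. raised to the 0.5 power.
Substitute y = (y/x)·x into the budget: x* = I/(p_x + p_y·(y/x)).
Numerically y/x = 1.259113, so x* = 172/(46.8 + 9.84·1.259113) = 2.9059.

x* = 2.9059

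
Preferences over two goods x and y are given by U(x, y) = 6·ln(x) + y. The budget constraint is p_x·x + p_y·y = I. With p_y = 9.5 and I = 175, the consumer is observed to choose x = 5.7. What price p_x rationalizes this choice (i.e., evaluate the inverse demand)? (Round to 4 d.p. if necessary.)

p_x = 10

Set MRS = p_x/p_y: (6/x)/1 = p_x/p_y.
So x*(p_x,p_y) = 6·p_y/p_x, independent of income; and y* = (I − 6·p_y)/p_y.
Set x* = 5.7 in the demand function and solve for p_x: p_x = 10.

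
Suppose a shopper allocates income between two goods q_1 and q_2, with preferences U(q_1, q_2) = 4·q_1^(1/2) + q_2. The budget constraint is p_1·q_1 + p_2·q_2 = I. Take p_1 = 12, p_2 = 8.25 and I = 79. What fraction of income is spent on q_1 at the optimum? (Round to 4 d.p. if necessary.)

Set MRS = p_1/p_2: 2·q_1^(−1/2) = p_1/p_2.
Thus q_1* = (2·p_2/p_1)² — independent of I — with the rest of income spent on q_2.
Plugging in: q_1* = (2·8.25/12)² = 1.8906, q_2* = 6.8258.
Expenditure on q_1: 12·1.8906 = 22.6875; share = 0.2872.

share on q_1 = 0.2872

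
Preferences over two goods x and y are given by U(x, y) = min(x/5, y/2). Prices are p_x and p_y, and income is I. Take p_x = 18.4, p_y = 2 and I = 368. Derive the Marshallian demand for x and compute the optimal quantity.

With perfect complements, no substitution: consume in ratio x:y = 5:2.
Budget: p_x·x + p_y·(2/5)·x = I, so (5·p_x + 2·p_y)·x = 5·I.
Demand: x*(p_x,p_y,I) = 5·I/(5·p_x + 2·p_y), y* = 2·I/(5·p_x + 2·p_y).
Here 5·18.4 + 2·2 = 96, giving x* = 19.1667.

x* = 19.1667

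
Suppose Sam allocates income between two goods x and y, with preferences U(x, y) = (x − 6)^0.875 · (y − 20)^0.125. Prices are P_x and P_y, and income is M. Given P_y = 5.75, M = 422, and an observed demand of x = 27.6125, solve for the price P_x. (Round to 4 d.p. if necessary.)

MRS = 7·(y−20)/(x−6). Tangency with P_x/P_y gives y−20 = (1/7)·(P_x/P_y)·(x−6).
After buying the subsistence bundle (6, 20), a share 0.875 of the remaining income goes to x: x* = 6 + 0.875·(M − 6P_x − 20P_y)/P_x.
Set x* = 27.6125 in the demand function and solve for P_x: P_x = 10.

P_x = 10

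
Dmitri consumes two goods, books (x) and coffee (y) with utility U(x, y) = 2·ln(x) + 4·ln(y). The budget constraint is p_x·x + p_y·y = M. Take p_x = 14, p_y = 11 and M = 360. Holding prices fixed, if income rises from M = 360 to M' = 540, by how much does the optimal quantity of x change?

The MRS is (1/2)·y/x. Set MRS = p_x/p_y.
So 2·p_y·y = 4·p_x·x; combined with the budget, a share 1/3 of income goes to x.
Demand: x*(p_x,p_y,M) = 1/3·M/p_x and y* = 2/3·M/p_y.
At p_x=14, p_y=11, M=360: x* = 1/3·360/14 = 8.5714.
At M' = 540: x* = 12.8571. Change: 12.8571 − 8.5714 = 4.2857.

Δx* = 4.2857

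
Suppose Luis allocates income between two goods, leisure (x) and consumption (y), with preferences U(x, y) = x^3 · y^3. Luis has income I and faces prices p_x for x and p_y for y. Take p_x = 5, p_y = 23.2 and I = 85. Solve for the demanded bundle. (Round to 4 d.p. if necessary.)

Demand: x*(p_x,p_y,I) = 0.5·I/p_x and y* = 0.5·I/p_y.
At p_x=5, p_y=23.2, I=85: x* = 0.5·85/5 = 8.5, y* = 1.8319.

x* = 8.5, y* = 1.8319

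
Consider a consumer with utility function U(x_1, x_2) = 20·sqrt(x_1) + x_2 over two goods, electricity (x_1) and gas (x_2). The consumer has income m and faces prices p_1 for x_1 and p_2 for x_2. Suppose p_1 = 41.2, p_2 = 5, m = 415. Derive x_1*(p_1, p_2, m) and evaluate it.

Set MRS = p_1/p_2: 10·x_1^(−1/2) = p_1/p_2.
Solve: √x_1 = 10·p_2/p_1, so x_1*(p_1,p_2) = (10·p_2/p_1)², and x_2* = (m − p_1·x_1*)/p_2.
Plugging in: x_1* = (10·5/41.2)² = 1.4728.

x_1* = 1.4728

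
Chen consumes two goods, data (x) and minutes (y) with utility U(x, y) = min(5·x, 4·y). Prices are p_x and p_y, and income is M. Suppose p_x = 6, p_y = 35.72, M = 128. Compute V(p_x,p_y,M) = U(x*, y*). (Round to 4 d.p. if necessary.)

With perfect complements, no substitution: consume in ratio x:y = 4:5.
Budget: p_x·x + p_y·(5/4)·x = M, so (4·p_x + 5·p_y)·x = 4·M.
Demand: x*(p_x,p_y,M) = 4·M/(4·p_x + 5·p_y), y* = 5·M/(4·p_x + 5·p_y).
Here 4·6 + 5·35.72 = 202.6, giving x* = 2.5271 and y* = 3.1589.
Utility at the optimum: U(2.5271, 3.1589) = 12.6357.

V = 12.6357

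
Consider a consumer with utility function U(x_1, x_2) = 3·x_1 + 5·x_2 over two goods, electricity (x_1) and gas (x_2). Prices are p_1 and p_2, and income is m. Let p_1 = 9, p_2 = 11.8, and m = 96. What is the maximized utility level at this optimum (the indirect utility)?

V = 40.678

Linear utility — the consumer picks whichever good has higher MU/price: 3/9 = 0.3333 vs 5/11.8 = 0.4237.
x_2 gives more utility per dollar, so spend all income on x_2: x_2* = m/p_2, x_1* = 0.
Numerically: x_1* = 0, x_2* = 8.1356.
Utility at the optimum: U(0, 8.1356) = 40.678.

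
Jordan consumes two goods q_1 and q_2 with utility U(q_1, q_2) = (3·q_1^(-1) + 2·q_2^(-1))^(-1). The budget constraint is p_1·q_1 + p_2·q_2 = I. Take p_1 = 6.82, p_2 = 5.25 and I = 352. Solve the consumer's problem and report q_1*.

q_1* = 30.0708

Substitute q_2 = (q_2/q_1)·q_1 into the budget: q_1* = I/(p_1 + p_2·(q_2/q_1)).
Numerically q_2/q_1 = 0.930608, so q_1* = 352/(6.82 + 5.25·0.930608) = 30.0708.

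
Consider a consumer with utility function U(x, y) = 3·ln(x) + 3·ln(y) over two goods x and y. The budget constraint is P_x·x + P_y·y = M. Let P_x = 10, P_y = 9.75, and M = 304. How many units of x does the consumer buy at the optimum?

x* = 15.2

At P_x=10, P_y=9.75, M=304: x* = 0.5·304/10 = 15.2.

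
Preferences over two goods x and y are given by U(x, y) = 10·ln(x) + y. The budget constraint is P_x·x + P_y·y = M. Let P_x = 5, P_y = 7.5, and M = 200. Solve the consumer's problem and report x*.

x* = 15

MU_x = 10/x, MU_y = 1. Tangency: 10/x = P_x/P_y.
So x*(P_x,P_y) = 10·P_y/P_x, independent of income; and y* = (M − 10·P_y)/P_y.
At the given prices: x* = 10·7.5/5 = 15.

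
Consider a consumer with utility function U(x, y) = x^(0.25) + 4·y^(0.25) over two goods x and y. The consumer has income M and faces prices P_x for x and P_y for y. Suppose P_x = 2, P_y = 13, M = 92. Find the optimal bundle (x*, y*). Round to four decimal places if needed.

x* = 10.449, y* = 5.4694

Substitute y = (y/x)·x into the budget: x* = M/(P_x + P_y·(y/x)).
Numerically y/x = 0.523434, so x* = 92/(2 + 13·0.523434) = 10.449 and y* = 0.523434·10.449 = 5.4694.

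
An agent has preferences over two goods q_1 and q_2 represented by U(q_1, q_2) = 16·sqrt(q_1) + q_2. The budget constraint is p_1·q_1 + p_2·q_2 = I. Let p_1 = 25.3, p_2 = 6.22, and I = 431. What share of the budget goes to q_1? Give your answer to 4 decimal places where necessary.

Set MRS = p_1/p_2: 8·q_1^(−1/2) = p_1/p_2.
Thus q_1* = (8·p_2/p_1)² — independent of I — with the rest of income spent on q_2.
Plugging in: q_1* = (8·6.22/25.3)² = 3.8683, q_2* = 53.5582.
Expenditure on q_1: 25.3·3.8683 = 97.8679; share = 0.2271.

share on q_1 = 0.2271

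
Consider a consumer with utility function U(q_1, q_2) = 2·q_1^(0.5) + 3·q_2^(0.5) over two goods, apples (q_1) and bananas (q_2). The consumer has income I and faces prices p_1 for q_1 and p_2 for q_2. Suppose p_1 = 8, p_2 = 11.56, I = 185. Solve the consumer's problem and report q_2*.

q_2* = 9.745

MU_q_1 ∝ 2·q_1^(-0.5), MU_q_2 ∝ 3·q_2^(-0.5), so MRS = (2/3)·(q_2/q_1)^(0.5) = p_1/p_2.
Hence q_2/q_1 = ((3/2)·p_1/p_2)^(1/(0.5)), i.e. raised to the 2 power.
Substitute q_2 = (q_2/q_1)·q_1 into the budget: q_1* = I/(p_1 + p_2·(q_2/q_1)).
Numerically q_2/q_1 = 1.077573, so q_1* = 185/(8 + 11.56·1.077573) = 9.0435 and q_2* = 1.077573·9.0435 = 9.745.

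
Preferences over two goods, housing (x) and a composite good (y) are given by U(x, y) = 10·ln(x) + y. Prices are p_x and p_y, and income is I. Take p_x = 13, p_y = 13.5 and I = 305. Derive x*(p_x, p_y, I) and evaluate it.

x* = 10.3846

So x*(p_x,p_y) = 10·p_y/p_x, independent of income; and y* = (I − 10·p_y)/p_y.
At the given prices: x* = 10·13.5/13 = 10.3846.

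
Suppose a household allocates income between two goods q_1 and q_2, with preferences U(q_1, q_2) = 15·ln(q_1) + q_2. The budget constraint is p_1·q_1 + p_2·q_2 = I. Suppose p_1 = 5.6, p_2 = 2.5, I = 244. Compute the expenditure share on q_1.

MU_q_1 = 15/q_1, MU_q_2 = 1. Tangency: 15/q_1 = p_1/p_2.
So q_1*(p_1,p_2) = 15·p_2/p_1, independent of income; and q_2* = (I − 15·p_2)/p_2.
At the given prices: q_1* = 15·2.5/5.6 = 6.6964, and q_2* = 82.6.
Expenditure on q_1: 5.6·6.6964 = 37.5; share = 0.1537.

share on q_1 = 0.1537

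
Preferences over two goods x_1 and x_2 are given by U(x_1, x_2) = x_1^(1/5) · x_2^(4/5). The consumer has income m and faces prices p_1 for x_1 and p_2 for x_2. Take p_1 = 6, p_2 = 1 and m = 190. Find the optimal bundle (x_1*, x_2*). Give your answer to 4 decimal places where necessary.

MU_x_1/MU_x_2 = (0.2·x_2)/(0.8·x_1); tangency sets this equal to p_1/p_2.
Rearranging, p_2·x_2 = 4·p_1·x_1. Substituting into the budget gives p_1·x_1·(1 + 4) = m.
Demand: x_1*(p_1,p_2,m) = 0.2·m/p_1 and x_2* = 0.8·m/p_2.
At p_1=6, p_2=1, m=190: x_1* = 0.2·190/6 = 6.3333, x_2* = 152.

x_1* = 6.3333, x_2* = 152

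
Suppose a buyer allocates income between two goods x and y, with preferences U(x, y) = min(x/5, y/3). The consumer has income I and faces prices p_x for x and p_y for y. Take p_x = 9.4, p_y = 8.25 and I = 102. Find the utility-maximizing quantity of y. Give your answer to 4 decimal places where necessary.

Leontief preferences: the optimum is at the kink where x/5 = y/3, i.e. y = (3/5)·x.
Budget: p_x·x + p_y·(3/5)·x = I, so (5·p_x + 3·p_y)·x = 5·I.
Demand: x*(p_x,p_y,I) = 5·I/(5·p_x + 3·p_y), y* = 3·I/(5·p_x + 3·p_y).
Here 5·9.4 + 3·8.25 = 71.75, giving y* = 4.2648.

y* = 4.2648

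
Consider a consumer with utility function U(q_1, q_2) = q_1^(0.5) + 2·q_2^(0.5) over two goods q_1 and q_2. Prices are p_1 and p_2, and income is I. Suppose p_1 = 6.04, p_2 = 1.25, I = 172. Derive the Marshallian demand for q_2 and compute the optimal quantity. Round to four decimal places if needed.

q_2* = 130.831

MRS = MU_q_1/MU_q_2 = (1/2)·(q_2/q_1)^(0.5). Set equal to p_1/p_2.
Hence q_2/q_1 = (2·p_1/p_2)^(1/(0.5)), i.e. raised to the 2 power.
Substitute q_2 = (q_2/q_1)·q_1 into the budget: q_1* = I/(p_1 + p_2·(q_2/q_1)).
Numerically q_2/q_1 = 93.392896, so q_1* = 172/(6.04 + 1.25·93.392896) = 1.4009 and q_2* = 93.392896·1.4009 = 130.831.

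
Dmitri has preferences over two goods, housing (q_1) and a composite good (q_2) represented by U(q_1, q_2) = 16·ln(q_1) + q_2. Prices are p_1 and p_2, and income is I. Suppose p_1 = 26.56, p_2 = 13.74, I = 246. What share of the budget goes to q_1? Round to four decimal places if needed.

At the given prices: q_1* = 16·13.74/26.56 = 8.2771, and q_2* = 1.9039.
Expenditure on q_1: 26.56·8.2771 = 219.84; share = 0.8937.

share on q_1 = 0.8937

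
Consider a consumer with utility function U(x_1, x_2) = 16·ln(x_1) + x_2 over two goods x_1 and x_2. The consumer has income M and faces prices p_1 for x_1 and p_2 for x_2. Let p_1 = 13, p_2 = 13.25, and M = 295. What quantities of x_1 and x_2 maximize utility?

x_1* = 16.3077, x_2* = 6.2642

MU_x_1 = 16/x_1, MU_x_2 = 1. Tangency: 16/x_1 = p_1/p_2.
So x_1*(p_1,p_2) = 16·p_2/p_1, independent of income; and x_2* = (M − 16·p_2)/p_2.
At the given prices: x_1* = 16·13.25/13 = 16.3077, and x_2* = 6.2642.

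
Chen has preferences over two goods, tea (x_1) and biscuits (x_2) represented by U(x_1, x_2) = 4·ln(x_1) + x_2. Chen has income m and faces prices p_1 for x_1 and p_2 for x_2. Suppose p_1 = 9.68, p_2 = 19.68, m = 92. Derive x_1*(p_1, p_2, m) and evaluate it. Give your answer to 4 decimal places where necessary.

MU_x_1 = 4/x_1, MU_x_2 = 1. Tangency: 4/x_1 = p_1/p_2.
So x_1*(p_1,p_2) = 4·p_2/p_1, independent of income; and x_2* = (m − 4·p_2)/p_2.
At the given prices: x_1* = 4·19.68/9.68 = 8.1322.

x_1* = 8.1322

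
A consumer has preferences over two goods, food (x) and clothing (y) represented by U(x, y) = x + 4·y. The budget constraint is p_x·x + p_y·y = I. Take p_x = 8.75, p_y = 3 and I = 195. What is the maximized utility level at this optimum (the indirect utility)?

V = 260

Numerically: x* = 0, y* = 65.
Utility at the optimum: U(0, 65) = 260.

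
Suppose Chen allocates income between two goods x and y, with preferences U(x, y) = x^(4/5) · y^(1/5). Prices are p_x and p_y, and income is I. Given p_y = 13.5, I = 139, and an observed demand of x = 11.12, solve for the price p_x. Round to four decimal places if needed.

Tangency: MRS = 4·y/x = p_x/p_y.
Rearranging, p_y·y = (1/4)·p_x·x. Substituting into the budget gives p_x·x·(1 + (1/4)) = I.
Demand: x*(p_x,p_y,I) = 0.8·I/p_x and y* = 0.2·I/p_y.
Set x* = 11.12 in the demand function and solve for p_x: p_x = 10.

p_x = 10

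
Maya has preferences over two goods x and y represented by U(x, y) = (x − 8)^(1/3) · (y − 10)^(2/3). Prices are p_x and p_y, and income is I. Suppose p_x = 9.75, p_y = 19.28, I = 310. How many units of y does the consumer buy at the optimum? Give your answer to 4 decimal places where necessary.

y* = 11.3555

This is Cobb-Douglas in (x−8, y−10): tangency gives 1/3·p_y·(y−10) = 2/3·p_x·(x−8).
After buying the subsistence bundle (8, 10), a share 1/3 of the remaining income goes to x: x* = 8 + 1/3·(I − 8p_x − 10p_y)/p_x.
Discretionary income = 310 − 8·9.75 − 10·19.28 = 39.2; y* = 10 + 2/3·39.2/19.28 = 11.3555.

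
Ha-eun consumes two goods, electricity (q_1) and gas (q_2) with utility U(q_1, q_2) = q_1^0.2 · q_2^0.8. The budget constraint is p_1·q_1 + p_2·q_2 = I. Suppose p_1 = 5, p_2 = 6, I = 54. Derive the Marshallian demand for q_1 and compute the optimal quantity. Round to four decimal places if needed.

Tangency: MRS = (1/4)·q_2/q_1 = p_1/p_2.
Rearranging, p_2·q_2 = 4·p_1·q_1. Substituting into the budget gives p_1·q_1·(1 + 4) = I.
Demand: q_1*(p_1,p_2,I) = 0.2·I/p_1 and q_2* = 0.8·I/p_2.
At p_1=5, p_2=6, I=54: q_1* = 0.2·54/5 = 2.16.

q_1* = 2.16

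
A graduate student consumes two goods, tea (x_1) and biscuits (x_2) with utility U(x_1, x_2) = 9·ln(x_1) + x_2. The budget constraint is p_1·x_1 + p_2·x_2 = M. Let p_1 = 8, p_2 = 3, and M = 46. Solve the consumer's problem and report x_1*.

So x_1*(p_1,p_2) = 9·p_2/p_1, independent of income; and x_2* = (M − 9·p_2)/p_2.
At the given prices: x_1* = 9·3/8 = 3.375.

x_1* = 3.375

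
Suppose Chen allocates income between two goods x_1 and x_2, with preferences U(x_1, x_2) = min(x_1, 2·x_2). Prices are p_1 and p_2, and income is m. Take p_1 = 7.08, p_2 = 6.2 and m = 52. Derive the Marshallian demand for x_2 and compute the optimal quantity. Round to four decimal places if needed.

With perfect complements, no substitution: consume in ratio x_1:x_2 = 2:1.
Budget: p_1·x_1 + p_2·(1/2)·x_1 = m, so (2·p_1 + p_2)·x_1 = 2·m.
Demand: x_1*(p_1,p_2,m) = 2·m/(2·p_1 + p_2), x_2* = m/(2·p_1 + p_2).
Here 2·7.08 + 6.2 = 20.36, giving x_2* = 2.554.

x_2* = 2.554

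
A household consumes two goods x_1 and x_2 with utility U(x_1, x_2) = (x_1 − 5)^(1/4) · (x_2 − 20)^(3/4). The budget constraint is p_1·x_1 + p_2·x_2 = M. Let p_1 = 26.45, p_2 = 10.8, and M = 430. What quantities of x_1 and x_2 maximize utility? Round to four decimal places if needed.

Let x_1' = x_1−5, x_2' = x_2−20. MRS = (1/3)·x_2'/x_1' = p_1/p_2.
After buying the subsistence bundle (5, 20), a share 0.25 of the remaining income goes to x_1: x_1* = 5 + 0.25·(M − 5p_1 − 20p_2)/p_1.
Discretionary income = 430 − 5·26.45 − 20·10.8 = 81.75; x_1* = 5 + 0.25·81.75/26.45 = 5.7727; x_2* = 20 + 0.75·81.75/10.8 = 25.6771.

x_1* = 5.7727, x_2* = 25.6771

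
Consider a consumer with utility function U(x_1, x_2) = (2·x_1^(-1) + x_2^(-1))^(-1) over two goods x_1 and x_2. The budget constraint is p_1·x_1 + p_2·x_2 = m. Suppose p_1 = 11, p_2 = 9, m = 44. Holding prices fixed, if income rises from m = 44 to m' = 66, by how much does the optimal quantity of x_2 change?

Δx_2* = 0.9536

With the ratio pinned down, the budget gives x_1* = m/(p_1 + p_2·(x_2/x_1)) and x_2* = (x_2/x_1)·x_1*.
Numerically x_2/x_1 = 0.781736, so x_1* = 44/(11 + 9·0.781736) = 2.4396 and x_2* = 0.781736·2.4396 = 1.9071.
At m' = 66: x_2* = 2.8607. Change: 2.8607 − 1.9071 = 0.9536.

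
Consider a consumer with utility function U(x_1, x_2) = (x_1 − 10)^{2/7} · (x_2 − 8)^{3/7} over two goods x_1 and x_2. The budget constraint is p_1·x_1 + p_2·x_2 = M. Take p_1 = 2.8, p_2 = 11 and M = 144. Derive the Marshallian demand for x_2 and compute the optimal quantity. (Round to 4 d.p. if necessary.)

MRS = (2/3)·(x_2−8)/(x_1−10). Tangency with p_1/p_2 gives x_2−8 = (3/2)·(p_1/p_2)·(x_1−10).
After buying the subsistence bundle (10, 8), a share 0.4 of the remaining income goes to x_1: x_1* = 10 + 0.4·(M − 10p_1 − 8p_2)/p_1.
Discretionary income = 144 − 10·2.8 − 8·11 = 28; x_2* = 8 + 0.6·28/11 = 9.5273.

x_2* = 9.5273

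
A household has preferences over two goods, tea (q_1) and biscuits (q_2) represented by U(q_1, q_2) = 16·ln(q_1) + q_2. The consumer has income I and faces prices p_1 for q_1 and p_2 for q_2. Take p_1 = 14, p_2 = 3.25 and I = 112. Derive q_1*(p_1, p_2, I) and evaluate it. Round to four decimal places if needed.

q_1* = 3.7143

Set MRS = p_1/p_2: (16/q_1)/1 = p_1/p_2.
So q_1*(p_1,p_2) = 16·p_2/p_1, independent of income; and q_2* = (I − 16·p_2)/p_2.
At the given prices: q_1* = 16·3.25/14 = 3.7143.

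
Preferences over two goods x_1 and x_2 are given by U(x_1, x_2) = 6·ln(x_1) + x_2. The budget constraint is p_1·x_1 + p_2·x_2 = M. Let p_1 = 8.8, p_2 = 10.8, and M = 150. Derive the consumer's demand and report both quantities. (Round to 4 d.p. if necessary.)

Set MRS = p_1/p_2: (6/x_1)/1 = p_1/p_2.
So x_1*(p_1,p_2) = 6·p_2/p_1, independent of income; and x_2* = (M − 6·p_2)/p_2.
At the given prices: x_1* = 6·10.8/8.8 = 7.3636, and x_2* = 7.8889.

x_1* = 7.3636, x_2* = 7.8889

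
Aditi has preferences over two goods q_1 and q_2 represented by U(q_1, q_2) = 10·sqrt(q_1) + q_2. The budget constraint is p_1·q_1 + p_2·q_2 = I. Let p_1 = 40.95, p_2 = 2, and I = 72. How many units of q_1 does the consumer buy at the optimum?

Set MRS = p_1/p_2: 5·q_1^(−1/2) = p_1/p_2.
Thus q_1* = (5·p_2/p_1)² — independent of I — with the rest of income spent on q_2.
Plugging in: q_1* = (5·2/40.95)² = 0.0596.

q_1* = 0.0596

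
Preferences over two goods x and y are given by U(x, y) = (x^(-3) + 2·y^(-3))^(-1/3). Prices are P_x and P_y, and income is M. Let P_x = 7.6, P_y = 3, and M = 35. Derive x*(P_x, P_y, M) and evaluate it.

Numerically y/x = 1.500309, so x* = 35/(7.6 + 3·1.500309) = 2.8923.

x* = 2.8923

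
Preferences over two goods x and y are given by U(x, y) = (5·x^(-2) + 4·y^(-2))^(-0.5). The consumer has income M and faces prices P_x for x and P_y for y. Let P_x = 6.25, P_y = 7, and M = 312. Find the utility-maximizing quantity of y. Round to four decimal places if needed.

MRS = MU_x/MU_y = (5/4)·(y/x)^(3). Set equal to P_x/P_y.
Hence y/x = ((4/5)·P_x/P_y)^(1/(3)), i.e. raised to the 1/3 power.
Substitute y = (y/x)·x into the budget: x* = M/(P_x + P_y·(y/x)).
Numerically y/x = 0.893904, so x* = 312/(6.25 + 7·0.893904) = 24.9454 and y* = 0.893904·24.9454 = 22.2988.

y* = 22.2988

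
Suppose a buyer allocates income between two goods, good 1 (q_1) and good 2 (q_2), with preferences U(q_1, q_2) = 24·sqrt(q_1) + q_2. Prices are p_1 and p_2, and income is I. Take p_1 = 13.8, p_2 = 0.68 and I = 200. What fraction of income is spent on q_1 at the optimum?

share on q_1 = 0.0241

Set MRS = p_1/p_2: 12·q_1^(−1/2) = p_1/p_2.
Thus q_1* = (12·p_2/p_1)² — independent of I — with the rest of income spent on q_2.
Plugging in: q_1* = (12·0.68/13.8)² = 0.3496, q_2* = 287.022.
Expenditure on q_1: 13.8·0.3496 = 4.825; share = 0.0241.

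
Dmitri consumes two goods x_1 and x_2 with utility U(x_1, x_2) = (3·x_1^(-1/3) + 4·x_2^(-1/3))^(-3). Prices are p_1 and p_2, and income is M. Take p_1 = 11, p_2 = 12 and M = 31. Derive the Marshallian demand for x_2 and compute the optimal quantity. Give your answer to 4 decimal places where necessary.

MU_x_1 ∝ 3·x_1^(-4/3), MU_x_2 ∝ 4·x_2^(-4/3), so MRS = (3/4)·(x_2/x_1)^(4/3) = p_1/p_2.
Solve for the ratio: x_2/x_1 = [(4/3)·p_1/p_2]^(0.75).
With the ratio pinned down, the budget gives x_1* = M/(p_1 + p_2·(x_2/x_1)) and x_2* = (x_2/x_1)·x_1*.
Numerically x_2/x_1 = 1.162419, so x_1* = 31/(11 + 12·1.162419) = 1.2425 and x_2* = 1.162419·1.2425 = 1.4443.

x_2* = 1.4443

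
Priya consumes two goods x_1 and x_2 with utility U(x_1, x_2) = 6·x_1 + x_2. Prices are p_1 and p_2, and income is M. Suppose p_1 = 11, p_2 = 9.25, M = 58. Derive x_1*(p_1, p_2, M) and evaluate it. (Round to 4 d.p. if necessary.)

x_1* = 5.2727

Perfect substitutes: compare marginal utility per dollar. 6/p_1 vs 1/p_2 → 0.5455 vs 0.1081.
x_1 gives more utility per dollar, so spend all income on x_1: x_1* = M/p_1, x_2* = 0.
Numerically: x_1* = 5.2727, x_2* = 0.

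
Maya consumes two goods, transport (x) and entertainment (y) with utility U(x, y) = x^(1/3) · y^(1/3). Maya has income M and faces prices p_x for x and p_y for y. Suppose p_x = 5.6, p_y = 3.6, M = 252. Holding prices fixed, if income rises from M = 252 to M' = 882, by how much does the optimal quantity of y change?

Demand: x*(p_x,p_y,M) = 0.5·M/p_x and y* = 0.5·M/p_y.
At p_x=5.6, p_y=3.6, M=252: y* = 0.5·252/3.6 = 35.
At M' = 882: y* = 122.5. Change: 122.5 − 35 = 87.5.

Δy* = 87.5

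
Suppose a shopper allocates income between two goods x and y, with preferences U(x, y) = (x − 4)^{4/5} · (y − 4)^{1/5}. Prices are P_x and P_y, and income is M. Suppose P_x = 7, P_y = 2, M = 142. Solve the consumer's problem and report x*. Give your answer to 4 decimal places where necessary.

x* = 16.1143

Let x' = x−4, y' = y−4. MRS = 4·y'/x' = P_x/P_y.
After buying the subsistence bundle (4, 4), a share 0.8 of the remaining income goes to x: x* = 4 + 0.8·(M − 4P_x − 4P_y)/P_x.
Discretionary income = 142 − 4·7 − 4·2 = 106; x* = 4 + 0.8·106/7 = 16.1143.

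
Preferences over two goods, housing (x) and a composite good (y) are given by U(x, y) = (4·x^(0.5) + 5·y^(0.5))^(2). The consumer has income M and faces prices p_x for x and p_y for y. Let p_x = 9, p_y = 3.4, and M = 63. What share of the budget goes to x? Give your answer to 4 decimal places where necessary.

share on x = 0.1947

MU_x ∝ 4·x^(-0.5), MU_y ∝ 5·y^(-0.5), so MRS = (4/5)·(y/x)^(0.5) = p_x/p_y.
Hence y/x = ((5/4)·p_x/p_y)^(1/(0.5)), i.e. raised to the 2 power.
Substitute y = (y/x)·x into the budget: x* = M/(p_x + p_y·(y/x)).
Numerically y/x = 10.948313, so x* = 63/(9 + 3.4·10.948313) = 1.3629 and y* = 10.948313·1.3629 = 14.9217.
Expenditure on x: 9·1.3629 = 12.2663; share = 0.1947.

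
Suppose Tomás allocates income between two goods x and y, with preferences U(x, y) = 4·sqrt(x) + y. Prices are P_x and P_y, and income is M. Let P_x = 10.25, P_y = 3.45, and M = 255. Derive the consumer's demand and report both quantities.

Set MRS = P_x/P_y: 2·x^(−1/2) = P_x/P_y.
Solve: √x = 2·P_y/P_x, so x*(P_x,P_y) = (2·P_y/P_x)², and y* = (M − P_x·x*)/P_y.
Plugging in: x* = (2·3.45/10.25)² = 0.4532, y* = 72.5667.

x* = 0.4532, y* = 72.5667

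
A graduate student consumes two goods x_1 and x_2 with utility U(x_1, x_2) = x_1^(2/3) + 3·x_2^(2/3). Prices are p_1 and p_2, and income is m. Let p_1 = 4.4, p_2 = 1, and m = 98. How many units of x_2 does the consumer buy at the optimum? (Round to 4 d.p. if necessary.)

MRS = MU_x_1/MU_x_2 = (1/3)·(x_2/x_1)^(1/3). Set equal to p_1/p_2.
Solve for the ratio: x_2/x_1 = [3·p_1/p_2]^(3).
Substitute x_2 = (x_2/x_1)·x_1 into the budget: x_1* = m/(p_1 + p_2·(x_2/x_1)).
Numerically x_2/x_1 = 2299.968, so x_1* = 98/(4.4 + 1·2299.968) = 0.0425 and x_2* = 2299.968·0.0425 = 97.8129.

x_2* = 97.8129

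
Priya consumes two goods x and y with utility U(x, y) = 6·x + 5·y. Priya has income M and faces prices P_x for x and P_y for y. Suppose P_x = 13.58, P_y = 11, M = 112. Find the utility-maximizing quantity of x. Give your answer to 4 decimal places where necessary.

x* = 0

Linear utility — the consumer picks whichever good has higher MU/price: 6/13.58 = 0.4418 vs 5/11 = 0.4545.
y gives more utility per dollar, so spend all income on y: y* = M/P_y, x* = 0.
Numerically: x* = 0, y* = 10.1818.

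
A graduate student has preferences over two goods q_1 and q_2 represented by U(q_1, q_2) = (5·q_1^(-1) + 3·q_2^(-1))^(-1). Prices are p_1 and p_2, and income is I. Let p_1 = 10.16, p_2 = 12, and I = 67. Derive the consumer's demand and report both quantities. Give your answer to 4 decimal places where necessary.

MU_q_1 ∝ 5·q_1^(-2), MU_q_2 ∝ 3·q_2^(-2), so MRS = (5/3)·(q_2/q_1)^(2) = p_1/p_2.
Hence q_2/q_1 = ((3/5)·p_1/p_2)^(1/(2)), i.e. raised to the 0.5 power.
With the ratio pinned down, the budget gives q_1* = I/(p_1 + p_2·(q_2/q_1)) and q_2* = (q_2/q_1)·q_1*.
Numerically q_2/q_1 = 0.712741, so q_1* = 67/(10.16 + 12·0.712741) = 3.5804 and q_2* = 0.712741·3.5804 = 2.5519.

q_1* = 3.5804, q_2* = 2.5519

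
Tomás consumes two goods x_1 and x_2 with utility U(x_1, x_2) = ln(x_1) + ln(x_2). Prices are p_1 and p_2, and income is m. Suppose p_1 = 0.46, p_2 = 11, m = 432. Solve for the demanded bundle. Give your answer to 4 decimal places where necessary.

MU_x_1/MU_x_2 = (x_2)/(x_1); tangency sets this equal to p_1/p_2.
Rearranging, p_2·x_2 = p_1·x_1. Substituting into the budget gives p_1·x_1·(1 + 1) = m.
Demand: x_1*(p_1,p_2,m) = 0.5·m/p_1 and x_2* = 0.5·m/p_2.
At p_1=0.46, p_2=11, m=432: x_1* = 0.5·432/0.46 = 469.5652, x_2* = 19.6364.

x_1* = 469.5652, x_2* = 19.6364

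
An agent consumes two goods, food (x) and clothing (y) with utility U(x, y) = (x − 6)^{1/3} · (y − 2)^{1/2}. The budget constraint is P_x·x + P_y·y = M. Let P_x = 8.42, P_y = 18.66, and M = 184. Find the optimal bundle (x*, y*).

x* = 10.5682, y* = 5.092

This is Cobb-Douglas in (x−6, y−2): tangency gives 1/3·P_y·(y−2) = 0.5·P_x·(x−6).
Substituting into the budget: x* = 6 + 0.4·(M − 6·P_x − 2·P_y)/P_x, and y* = 2 + 0.6·(…)/P_y.
Discretionary income = 184 − 6·8.42 − 2·18.66 = 96.16; x* = 6 + 0.4·96.16/8.42 = 10.5682; y* = 2 + 0.6·96.16/18.66 = 5.092.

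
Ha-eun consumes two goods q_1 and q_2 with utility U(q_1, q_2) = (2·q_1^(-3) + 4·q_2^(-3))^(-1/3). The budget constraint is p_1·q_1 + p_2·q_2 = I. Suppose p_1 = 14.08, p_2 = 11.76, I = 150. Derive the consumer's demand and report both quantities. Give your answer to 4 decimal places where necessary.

q_1* = 5.2248, q_2* = 6.4995

MU_q_1 ∝ 2·q_1^(-4), MU_q_2 ∝ 4·q_2^(-4), so MRS = (1/2)·(q_2/q_1)^(4) = p_1/p_2.
Hence q_2/q_1 = (2·p_1/p_2)^(1/(4)), i.e. raised to the 0.25 power.
With the ratio pinned down, the budget gives q_1* = I/(p_1 + p_2·(q_2/q_1)) and q_2* = (q_2/q_1)·q_1*.
Numerically q_2/q_1 = 1.24396, so q_1* = 150/(14.08 + 11.76·1.24396) = 5.2248 and q_2* = 1.24396·5.2248 = 6.4995.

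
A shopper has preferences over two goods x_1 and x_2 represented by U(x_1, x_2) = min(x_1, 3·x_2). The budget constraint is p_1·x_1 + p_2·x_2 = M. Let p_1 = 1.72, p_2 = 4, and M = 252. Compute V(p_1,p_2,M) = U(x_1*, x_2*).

V = 82.5328

Demand: x_1*(p_1,p_2,M) = 3·M/(3·p_1 + p_2), x_2* = M/(3·p_1 + p_2).
Here 3·1.72 + 4 = 9.16, giving x_1* = 82.5328 and x_2* = 27.5109.
Utility at the optimum: U(82.5328, 27.5109) = 82.5328.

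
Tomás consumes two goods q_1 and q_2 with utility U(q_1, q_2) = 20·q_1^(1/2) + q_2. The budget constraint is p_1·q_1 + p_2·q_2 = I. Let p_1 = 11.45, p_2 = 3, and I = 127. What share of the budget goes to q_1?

Utility is quasi-linear in q_2; the FOC for q_1 is 10/√q_1 = p_1/p_2.
Solve: √q_1 = 10·p_2/p_1, so q_1*(p_1,p_2) = (10·p_2/p_1)², and q_2* = (I − p_1·q_1*)/p_2.
Plugging in: q_1* = (10·3/11.45)² = 6.8649, q_2* = 16.1325.
Expenditure on q_1: 11.45·6.8649 = 78.6026; share = 0.6189.

share on q_1 = 0.6189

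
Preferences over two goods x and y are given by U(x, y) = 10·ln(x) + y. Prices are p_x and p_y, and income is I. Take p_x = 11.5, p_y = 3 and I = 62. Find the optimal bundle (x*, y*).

MU_x = 10/x, MU_y = 1. Tangency: 10/x = p_x/p_y.
So x*(p_x,p_y) = 10·p_y/p_x, independent of income; and y* = (I − 10·p_y)/p_y.
At the given prices: x* = 10·3/11.5 = 2.6087, and y* = 10.6667.

x* = 2.6087, y* = 10.6667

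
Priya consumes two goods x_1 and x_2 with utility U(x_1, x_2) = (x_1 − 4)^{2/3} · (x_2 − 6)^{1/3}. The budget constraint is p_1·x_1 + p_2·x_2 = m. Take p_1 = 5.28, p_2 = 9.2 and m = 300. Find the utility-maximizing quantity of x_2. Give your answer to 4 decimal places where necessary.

x_2* = 14.1043

This is Cobb-Douglas in (x_1−4, x_2−6): tangency gives 2/3·p_2·(x_2−6) = 1/3·p_1·(x_1−4).
Substituting into the budget: x_1* = 4 + 2/3·(m − 4·p_1 − 6·p_2)/p_1, and x_2* = 6 + 1/3·(…)/p_2.
Discretionary income = 300 − 4·5.28 − 6·9.2 = 223.68; x_2* = 6 + 1/3·223.68/9.2 = 14.1043.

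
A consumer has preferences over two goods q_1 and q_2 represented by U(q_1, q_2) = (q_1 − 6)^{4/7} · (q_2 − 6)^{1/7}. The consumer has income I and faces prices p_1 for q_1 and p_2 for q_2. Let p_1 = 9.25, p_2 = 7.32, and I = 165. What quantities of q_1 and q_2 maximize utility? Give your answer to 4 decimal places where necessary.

After buying the subsistence bundle (6, 6), a share 0.8 of the remaining income goes to q_1: q_1* = 6 + 0.8·(I − 6p_1 − 6p_2)/p_1.
Discretionary income = 165 − 6·9.25 − 6·7.32 = 65.58; q_1* = 6 + 0.8·65.58/9.25 = 11.6718; q_2* = 6 + 0.2·65.58/7.32 = 7.7918.

q_1* = 11.6718, q_2* = 7.7918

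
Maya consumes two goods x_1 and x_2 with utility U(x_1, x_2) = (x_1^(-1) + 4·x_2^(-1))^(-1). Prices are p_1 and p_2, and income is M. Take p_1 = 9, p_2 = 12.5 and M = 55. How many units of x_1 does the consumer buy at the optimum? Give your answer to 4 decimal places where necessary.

x_1* = 1.8204

MU_x_1 ∝ x_1^(-2), MU_x_2 ∝ 4·x_2^(-2), so MRS = (1/4)·(x_2/x_1)^(2) = p_1/p_2.
Hence x_2/x_1 = (4·p_1/p_2)^(1/(2)), i.e. raised to the 0.5 power.
Substitute x_2 = (x_2/x_1)·x_1 into the budget: x_1* = M/(p_1 + p_2·(x_2/x_1)).
Numerically x_2/x_1 = 1.697056, so x_1* = 55/(9 + 12.5·1.697056) = 1.8204.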